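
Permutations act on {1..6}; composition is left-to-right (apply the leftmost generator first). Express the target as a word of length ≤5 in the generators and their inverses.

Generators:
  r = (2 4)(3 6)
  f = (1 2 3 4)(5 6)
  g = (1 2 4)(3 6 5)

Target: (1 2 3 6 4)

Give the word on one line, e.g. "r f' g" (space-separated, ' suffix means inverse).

  after f: (1 2 3 4)(5 6)
  after g': (2 5 3)
  after r: (2 5 6 3 4)
  after f': (1 4)(2 6)
  after r': (1 2 3 6 4)

f g' r f' r'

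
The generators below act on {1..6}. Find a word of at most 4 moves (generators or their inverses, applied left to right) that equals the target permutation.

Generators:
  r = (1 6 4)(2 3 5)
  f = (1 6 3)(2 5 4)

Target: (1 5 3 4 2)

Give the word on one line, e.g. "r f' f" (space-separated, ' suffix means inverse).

f f r

  after f: (1 6 3)(2 5 4)
  after f: (1 3 6)(2 4 5)
  after r: (1 5 3 4 2)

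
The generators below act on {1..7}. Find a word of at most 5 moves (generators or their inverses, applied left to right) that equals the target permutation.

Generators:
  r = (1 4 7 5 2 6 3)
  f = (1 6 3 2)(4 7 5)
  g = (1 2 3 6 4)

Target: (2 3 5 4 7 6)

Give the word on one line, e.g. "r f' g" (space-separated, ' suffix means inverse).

f' g' g' r'

  after f': (1 2 3 6)(4 5 7)
  after g': (4 5 7 6)
  after g': (1 4 5 7 3 2)
  after r': (2 3 5 4 7 6)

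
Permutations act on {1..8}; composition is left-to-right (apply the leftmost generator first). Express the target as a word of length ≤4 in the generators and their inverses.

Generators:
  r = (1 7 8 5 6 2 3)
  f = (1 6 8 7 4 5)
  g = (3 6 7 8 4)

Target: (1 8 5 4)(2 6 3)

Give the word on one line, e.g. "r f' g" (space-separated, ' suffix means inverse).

f' r'

  after f': (1 5 4 7 8 6)
  after r': (1 8 5 4)(2 6 3)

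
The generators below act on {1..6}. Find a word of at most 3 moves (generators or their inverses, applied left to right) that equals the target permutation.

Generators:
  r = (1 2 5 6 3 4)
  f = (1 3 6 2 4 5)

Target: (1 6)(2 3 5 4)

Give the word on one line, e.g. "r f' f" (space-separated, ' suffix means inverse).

f r'

  after f: (1 3 6 2 4 5)
  after r': (1 6)(2 3 5 4)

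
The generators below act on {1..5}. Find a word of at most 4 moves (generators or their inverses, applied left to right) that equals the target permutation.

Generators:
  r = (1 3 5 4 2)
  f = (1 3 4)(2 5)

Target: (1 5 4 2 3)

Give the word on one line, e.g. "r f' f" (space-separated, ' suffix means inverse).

f' r f'

  after f': (1 4 3)(2 5)
  after r: (1 2 4 5)
  after f': (1 5 4 2 3)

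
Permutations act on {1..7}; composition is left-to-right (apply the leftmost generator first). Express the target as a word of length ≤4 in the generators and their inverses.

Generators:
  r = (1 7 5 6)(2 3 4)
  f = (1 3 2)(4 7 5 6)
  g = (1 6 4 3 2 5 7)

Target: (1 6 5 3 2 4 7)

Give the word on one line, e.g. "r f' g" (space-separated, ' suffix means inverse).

  after r: (1 7 5 6)(2 3 4)
  after g: (4 5)
  after r': (1 6 5 3 2 4 7)

r g r'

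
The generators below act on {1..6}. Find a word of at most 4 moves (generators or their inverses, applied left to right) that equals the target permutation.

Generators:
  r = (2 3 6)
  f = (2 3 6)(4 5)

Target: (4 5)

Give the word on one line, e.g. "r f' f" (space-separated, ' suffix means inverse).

  after r': (2 6 3)
  after f: (4 5)

r' f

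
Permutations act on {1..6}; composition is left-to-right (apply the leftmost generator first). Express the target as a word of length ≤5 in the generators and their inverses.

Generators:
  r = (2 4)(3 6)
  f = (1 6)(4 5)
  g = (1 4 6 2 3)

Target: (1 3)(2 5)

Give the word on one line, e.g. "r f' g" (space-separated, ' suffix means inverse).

f r' f

  after f: (1 6)(4 5)
  after r': (1 3 6)(2 4 5)
  after f: (1 3)(2 5)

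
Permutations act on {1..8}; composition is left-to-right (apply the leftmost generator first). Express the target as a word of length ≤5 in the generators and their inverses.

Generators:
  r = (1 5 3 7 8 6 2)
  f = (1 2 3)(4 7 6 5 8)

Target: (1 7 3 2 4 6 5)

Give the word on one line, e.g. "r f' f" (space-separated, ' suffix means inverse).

f r' f f r'

  after f: (1 2 3)(4 7 6 5 8)
  after r': (1 6)(2 5 7 8 4 3)
  after f: (1 5 6 2 8 7 4)
  after f: (1 8 6 3)(2 4)
  after r': (1 7 3 2 4 6 5)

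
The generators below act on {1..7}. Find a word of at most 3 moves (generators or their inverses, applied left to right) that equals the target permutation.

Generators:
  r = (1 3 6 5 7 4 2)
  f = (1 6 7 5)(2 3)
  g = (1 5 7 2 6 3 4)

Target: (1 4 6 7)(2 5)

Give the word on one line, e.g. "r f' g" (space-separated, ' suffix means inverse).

  after r: (1 3 6 5 7 4 2)
  after g: (1 4 6 7)(2 5)

r g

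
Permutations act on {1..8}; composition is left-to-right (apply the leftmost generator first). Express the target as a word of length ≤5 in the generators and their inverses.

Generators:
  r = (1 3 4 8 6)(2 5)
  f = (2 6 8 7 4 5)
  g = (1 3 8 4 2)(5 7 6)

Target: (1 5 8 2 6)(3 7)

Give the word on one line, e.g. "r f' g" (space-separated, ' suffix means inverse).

  after r: (1 3 4 8 6)(2 5)
  after r: (1 4 6 3 8)
  after f': (1 7 8)(2 5 4)(3 6)
  after g': (1 5 8 2 6)(3 7)

r r f' g'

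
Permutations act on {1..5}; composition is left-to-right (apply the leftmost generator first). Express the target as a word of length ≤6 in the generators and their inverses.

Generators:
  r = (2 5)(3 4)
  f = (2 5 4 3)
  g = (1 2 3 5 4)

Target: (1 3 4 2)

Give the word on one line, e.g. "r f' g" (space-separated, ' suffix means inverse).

  after r': (2 5)(3 4)
  after f': (3 5)
  after g': (1 4 5 2)
  after r': (1 3 4 2)

r' f' g' r'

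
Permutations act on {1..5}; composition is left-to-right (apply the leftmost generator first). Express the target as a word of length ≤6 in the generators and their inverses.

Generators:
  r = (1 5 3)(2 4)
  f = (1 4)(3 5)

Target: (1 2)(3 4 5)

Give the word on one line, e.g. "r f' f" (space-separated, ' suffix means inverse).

  after r: (1 5 3)(2 4)
  after f: (1 3 4 2)
  after r: (2 5 3)
  after f: (1 4)(2 3)
  after r: (1 2)(3 4 5)

r f r f r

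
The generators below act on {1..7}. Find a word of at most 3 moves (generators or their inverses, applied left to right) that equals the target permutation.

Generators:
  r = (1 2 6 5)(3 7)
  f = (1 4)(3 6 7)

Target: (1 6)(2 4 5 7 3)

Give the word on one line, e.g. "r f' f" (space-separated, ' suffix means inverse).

  after r': (1 5 6 2)(3 7)
  after f': (1 5 3 6 2 4)
  after r': (1 6)(2 4 5 7 3)

r' f' r'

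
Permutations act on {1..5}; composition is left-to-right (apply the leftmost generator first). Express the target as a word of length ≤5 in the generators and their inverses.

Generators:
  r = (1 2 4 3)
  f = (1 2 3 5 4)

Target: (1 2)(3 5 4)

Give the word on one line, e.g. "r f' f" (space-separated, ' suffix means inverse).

f f r' f f

  after f: (1 2 3 5 4)
  after f: (1 3 4 2 5)
  after r': (1 4)(2 5 3)
  after f: (2 4)
  after f: (1 2)(3 5 4)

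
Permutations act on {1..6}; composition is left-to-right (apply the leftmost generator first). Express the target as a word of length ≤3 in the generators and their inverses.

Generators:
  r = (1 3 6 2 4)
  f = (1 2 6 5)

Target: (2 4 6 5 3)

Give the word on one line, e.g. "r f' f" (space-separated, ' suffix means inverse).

  after f': (1 5 6 2)
  after r': (1 5 3)(2 4)
  after f: (2 4 6 5 3)

f' r' f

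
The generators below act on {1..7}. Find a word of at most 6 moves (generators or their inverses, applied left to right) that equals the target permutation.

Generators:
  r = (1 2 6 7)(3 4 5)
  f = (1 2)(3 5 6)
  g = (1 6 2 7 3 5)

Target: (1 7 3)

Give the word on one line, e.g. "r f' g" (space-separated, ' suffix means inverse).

  after g: (1 6 2 7 3 5)
  after f': (1 5 2 7 6)
  after f': (1 3 6 2 7 5)
  after g': (1 7 3)

g f' f' g'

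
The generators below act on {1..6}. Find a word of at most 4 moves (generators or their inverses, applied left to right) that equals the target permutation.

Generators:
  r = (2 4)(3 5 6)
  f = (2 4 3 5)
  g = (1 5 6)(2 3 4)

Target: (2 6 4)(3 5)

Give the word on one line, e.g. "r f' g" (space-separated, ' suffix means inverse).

  after r': (2 4)(3 6 5)
  after f: (2 3 6)
  after r': (2 6 4)(3 5)

r' f r'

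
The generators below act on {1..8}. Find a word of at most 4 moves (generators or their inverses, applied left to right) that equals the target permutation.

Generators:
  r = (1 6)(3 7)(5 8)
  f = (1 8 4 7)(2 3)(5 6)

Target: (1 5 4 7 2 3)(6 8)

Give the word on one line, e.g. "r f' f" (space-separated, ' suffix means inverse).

r f

  after r: (1 6)(3 7)(5 8)
  after f: (1 5 4 7 2 3)(6 8)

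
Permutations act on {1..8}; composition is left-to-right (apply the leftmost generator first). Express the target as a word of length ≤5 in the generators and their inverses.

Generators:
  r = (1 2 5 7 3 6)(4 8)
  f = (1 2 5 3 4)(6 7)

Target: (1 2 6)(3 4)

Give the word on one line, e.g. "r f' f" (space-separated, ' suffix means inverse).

  after r: (1 2 5 7 3 6)(4 8)
  after r: (1 5 3)(2 7 6)
  after f': (1 2 6)(3 4)

r r f'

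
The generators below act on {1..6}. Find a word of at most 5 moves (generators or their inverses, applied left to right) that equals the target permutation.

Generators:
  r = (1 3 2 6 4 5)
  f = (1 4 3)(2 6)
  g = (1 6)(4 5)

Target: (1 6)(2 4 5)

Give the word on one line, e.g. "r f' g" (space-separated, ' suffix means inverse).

f g' r' r'

  after f: (1 4 3)(2 6)
  after g': (1 5 4 3 6 2)
  after r': (1 4)(2 5 6 3)
  after r': (1 6)(2 4 5)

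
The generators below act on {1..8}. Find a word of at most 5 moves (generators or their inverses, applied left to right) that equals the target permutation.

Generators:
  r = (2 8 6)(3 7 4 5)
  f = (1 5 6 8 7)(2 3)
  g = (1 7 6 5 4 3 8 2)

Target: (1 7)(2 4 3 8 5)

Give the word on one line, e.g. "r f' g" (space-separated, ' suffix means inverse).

f r' r'

  after f: (1 5 6 8 7)(2 3)
  after r': (1 4 7)(2 5 8 3 6)
  after r': (1 7)(2 4 3 8 5)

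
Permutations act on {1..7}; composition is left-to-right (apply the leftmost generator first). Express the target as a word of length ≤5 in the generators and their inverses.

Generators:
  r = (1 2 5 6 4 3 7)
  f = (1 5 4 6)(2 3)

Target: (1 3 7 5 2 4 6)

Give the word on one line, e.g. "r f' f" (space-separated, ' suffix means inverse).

f' r' r' f'

  after f': (1 6 4 5)(2 3)
  after r': (1 5 7 3)(2 4)
  after r': (1 2 6 5 3 7 4)
  after f': (1 3 7 5 2 4 6)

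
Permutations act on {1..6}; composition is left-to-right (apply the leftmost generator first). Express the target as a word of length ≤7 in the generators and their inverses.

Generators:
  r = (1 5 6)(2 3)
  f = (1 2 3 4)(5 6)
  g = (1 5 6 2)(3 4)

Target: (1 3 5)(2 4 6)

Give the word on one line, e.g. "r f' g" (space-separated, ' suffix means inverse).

g f r f r'

  after g: (1 5 6 2)(3 4)
  after f: (1 6 3)
  after r: (2 3 5 6)
  after f: (1 2 4)(3 6)
  after r': (1 3 5)(2 4 6)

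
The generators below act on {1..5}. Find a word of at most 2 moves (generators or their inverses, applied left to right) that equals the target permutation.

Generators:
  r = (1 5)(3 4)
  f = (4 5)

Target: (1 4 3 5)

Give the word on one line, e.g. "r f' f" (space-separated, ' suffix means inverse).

  after r': (1 5)(3 4)
  after f': (1 4 3 5)

r' f'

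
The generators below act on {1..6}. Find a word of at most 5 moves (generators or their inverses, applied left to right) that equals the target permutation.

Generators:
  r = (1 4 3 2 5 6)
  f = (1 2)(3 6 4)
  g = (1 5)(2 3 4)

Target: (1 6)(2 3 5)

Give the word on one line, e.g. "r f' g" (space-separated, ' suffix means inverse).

f' f' r'

  after f': (1 2)(3 4 6)
  after f': (3 6 4)
  after r': (1 6)(2 3 5)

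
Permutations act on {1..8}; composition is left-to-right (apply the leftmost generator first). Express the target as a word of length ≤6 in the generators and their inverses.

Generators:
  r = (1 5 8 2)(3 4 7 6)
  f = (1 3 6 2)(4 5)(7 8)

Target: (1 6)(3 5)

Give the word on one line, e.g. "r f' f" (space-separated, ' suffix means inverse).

  after r': (1 2 8 5)(3 6 7 4)
  after f': (1 6 8 4)(2 7 5)
  after r: (1 3 4 5)(2 6)(7 8)
  after f: (1 6)(3 5)

r' f' r f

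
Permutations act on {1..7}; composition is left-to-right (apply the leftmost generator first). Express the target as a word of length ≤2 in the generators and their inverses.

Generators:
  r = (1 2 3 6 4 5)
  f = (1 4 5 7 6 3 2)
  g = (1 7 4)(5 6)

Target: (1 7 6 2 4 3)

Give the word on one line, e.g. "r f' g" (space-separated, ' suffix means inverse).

r' f

  after r': (1 5 4 6 3 2)
  after f: (1 7 6 2 4 3)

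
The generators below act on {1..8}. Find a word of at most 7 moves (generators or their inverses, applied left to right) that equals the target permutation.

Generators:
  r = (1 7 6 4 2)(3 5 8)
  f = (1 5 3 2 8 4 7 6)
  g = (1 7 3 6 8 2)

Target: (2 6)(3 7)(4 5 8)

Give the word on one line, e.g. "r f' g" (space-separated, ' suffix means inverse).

f r f f g'

  after f: (1 5 3 2 8 4 7 6)
  after r: (1 8 2 3)(4 6 7)
  after f: (1 4)(3 5)
  after f: (1 7 6)(2 8 4 5)
  after g': (2 6)(3 7)(4 5 8)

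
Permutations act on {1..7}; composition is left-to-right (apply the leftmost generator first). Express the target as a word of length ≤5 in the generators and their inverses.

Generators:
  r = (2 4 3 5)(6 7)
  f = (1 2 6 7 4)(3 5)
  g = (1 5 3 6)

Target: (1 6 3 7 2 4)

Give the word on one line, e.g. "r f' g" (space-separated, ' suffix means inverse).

  after g: (1 5 3 6)
  after g: (1 3)(5 6)
  after f': (1 5 2)(3 4 7 6)
  after f': (1 3 7 2 4 6 5)
  after g: (1 6 3 7 2 4)

g g f' f' g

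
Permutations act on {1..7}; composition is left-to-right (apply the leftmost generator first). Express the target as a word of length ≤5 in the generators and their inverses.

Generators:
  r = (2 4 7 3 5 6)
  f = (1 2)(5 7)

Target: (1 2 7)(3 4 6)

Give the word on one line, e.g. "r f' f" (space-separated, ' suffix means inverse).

r' r' f'

  after r': (2 6 5 3 7 4)
  after r': (2 5 7)(3 4 6)
  after f': (1 2 7)(3 4 6)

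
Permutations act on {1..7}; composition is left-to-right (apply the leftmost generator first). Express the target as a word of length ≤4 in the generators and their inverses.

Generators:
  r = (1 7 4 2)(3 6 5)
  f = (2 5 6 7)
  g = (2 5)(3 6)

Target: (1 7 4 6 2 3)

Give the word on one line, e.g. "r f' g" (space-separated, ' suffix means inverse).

g f r' f'

  after g: (2 5)(3 6)
  after f: (2 6 3 7)
  after r': (1 2 3)(4 7)(5 6)
  after f': (1 7 4 6 2 3)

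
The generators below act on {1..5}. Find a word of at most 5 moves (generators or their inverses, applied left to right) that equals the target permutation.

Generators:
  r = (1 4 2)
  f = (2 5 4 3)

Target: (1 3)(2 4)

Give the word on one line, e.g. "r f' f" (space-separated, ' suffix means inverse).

  after f: (2 5 4 3)
  after r: (1 4 3)(2 5)
  after f: (1 3)(2 4)

f r f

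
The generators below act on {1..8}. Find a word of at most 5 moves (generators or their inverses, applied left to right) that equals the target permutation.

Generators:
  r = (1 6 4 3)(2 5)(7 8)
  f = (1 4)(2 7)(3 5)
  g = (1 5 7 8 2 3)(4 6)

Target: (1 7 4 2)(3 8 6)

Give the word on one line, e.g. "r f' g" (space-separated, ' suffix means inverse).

g g r f' r'

  after g: (1 5 7 8 2 3)(4 6)
  after g: (1 7 2)(3 5 8)
  after r: (1 8)(2 6 4 3)(5 7)
  after f': (1 8 4 5 2 6)(3 7)
  after r': (1 7 4 2)(3 8 6)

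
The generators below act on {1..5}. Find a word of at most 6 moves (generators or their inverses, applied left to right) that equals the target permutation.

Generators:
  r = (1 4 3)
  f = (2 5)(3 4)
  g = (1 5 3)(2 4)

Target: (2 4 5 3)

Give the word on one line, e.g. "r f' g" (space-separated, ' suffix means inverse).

  after r: (1 4 3)
  after f: (1 3)(2 5)
  after g: (2 3 5 4)
  after f': (2 4 5 3)

r f g f'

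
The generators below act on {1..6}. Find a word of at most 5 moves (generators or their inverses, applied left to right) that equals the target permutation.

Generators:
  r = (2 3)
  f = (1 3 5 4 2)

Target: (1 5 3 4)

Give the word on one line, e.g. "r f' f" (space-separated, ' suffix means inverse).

  after f: (1 3 5 4 2)
  after f: (1 5 2 3 4)
  after r': (1 5 3 4)

f f r'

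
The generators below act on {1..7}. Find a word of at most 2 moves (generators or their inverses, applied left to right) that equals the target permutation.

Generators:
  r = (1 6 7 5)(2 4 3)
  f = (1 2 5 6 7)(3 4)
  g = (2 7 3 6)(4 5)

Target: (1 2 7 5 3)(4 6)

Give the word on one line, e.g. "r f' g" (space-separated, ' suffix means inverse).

g' f

  after g': (2 6 3 7)(4 5)
  after f: (1 2 7 5 3)(4 6)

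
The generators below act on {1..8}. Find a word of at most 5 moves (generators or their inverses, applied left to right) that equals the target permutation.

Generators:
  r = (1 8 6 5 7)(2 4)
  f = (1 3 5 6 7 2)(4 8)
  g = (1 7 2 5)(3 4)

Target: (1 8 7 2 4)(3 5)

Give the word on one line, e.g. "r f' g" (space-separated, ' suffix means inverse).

  after g: (1 7 2 5)(3 4)
  after g: (1 2)(5 7)
  after r: (1 4 2 8 6 5)
  after f: (1 8 7 2 4)(3 5)

g g r f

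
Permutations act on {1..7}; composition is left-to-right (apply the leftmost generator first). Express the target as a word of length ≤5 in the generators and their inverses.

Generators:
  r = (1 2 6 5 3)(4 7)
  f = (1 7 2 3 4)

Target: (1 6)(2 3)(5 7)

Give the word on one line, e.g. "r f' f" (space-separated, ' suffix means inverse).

r' r' f f r'

  after r': (1 3 5 6 2)(4 7)
  after r': (1 5 2 3 6)
  after f: (1 5 3 6 7 2 4)
  after f: (1 5 4 7 3 6 2)
  after r': (1 6)(2 3)(5 7)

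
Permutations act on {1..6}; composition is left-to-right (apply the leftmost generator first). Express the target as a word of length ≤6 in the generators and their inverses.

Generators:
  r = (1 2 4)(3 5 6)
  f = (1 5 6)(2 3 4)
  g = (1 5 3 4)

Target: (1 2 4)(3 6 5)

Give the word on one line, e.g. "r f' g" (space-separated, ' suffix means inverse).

f g f' g

  after f: (1 5 6)(2 3 4)
  after g: (1 3)(2 4)(5 6)
  after f': (1 2 3 6)
  after g: (1 2 4)(3 6 5)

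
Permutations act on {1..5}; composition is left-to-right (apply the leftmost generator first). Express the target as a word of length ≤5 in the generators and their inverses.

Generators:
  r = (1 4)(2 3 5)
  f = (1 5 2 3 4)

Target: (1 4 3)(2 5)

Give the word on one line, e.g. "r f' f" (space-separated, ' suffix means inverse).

f' r' r' f r

  after f': (1 4 3 2 5)
  after r': (2 3 5 4)
  after r': (1 4 5)
  after f: (2 3 4)
  after r: (1 4 3)(2 5)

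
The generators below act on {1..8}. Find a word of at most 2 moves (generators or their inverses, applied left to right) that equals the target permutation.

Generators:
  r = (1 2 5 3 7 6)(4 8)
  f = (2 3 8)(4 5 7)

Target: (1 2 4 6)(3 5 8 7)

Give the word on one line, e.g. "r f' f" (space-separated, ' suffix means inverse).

f' r

  after f': (2 8 3)(4 7 5)
  after r: (1 2 4 6)(3 5 8 7)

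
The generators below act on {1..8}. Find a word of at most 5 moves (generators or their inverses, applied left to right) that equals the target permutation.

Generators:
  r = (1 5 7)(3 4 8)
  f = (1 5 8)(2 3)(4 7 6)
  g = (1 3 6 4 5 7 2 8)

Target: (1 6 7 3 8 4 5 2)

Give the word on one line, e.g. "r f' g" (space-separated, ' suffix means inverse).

r g f' f'

  after r: (1 5 7)(3 4 8)
  after g: (1 7 3 5 2 8 6 4)
  after f': (1 4 8 7 2 5 3)
  after f': (1 6 7 3 8 4 5 2)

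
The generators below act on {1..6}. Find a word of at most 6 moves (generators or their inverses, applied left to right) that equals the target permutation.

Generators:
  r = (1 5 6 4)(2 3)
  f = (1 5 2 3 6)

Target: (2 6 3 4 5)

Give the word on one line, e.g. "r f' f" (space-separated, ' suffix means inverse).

r f' f' r' f'

  after r: (1 5 6 4)(2 3)
  after f': (3 5)(4 6)
  after f': (1 6 4 3)(2 5)
  after r': (1 5 3 4 2)
  after f': (2 6 3 4 5)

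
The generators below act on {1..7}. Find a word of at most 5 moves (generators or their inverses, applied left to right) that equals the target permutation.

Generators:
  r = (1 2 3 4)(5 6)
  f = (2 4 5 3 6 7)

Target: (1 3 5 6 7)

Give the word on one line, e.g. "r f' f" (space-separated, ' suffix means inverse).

r' f r' f'

  after r': (1 4 3 2)(5 6)
  after f: (1 5 7 2)(3 4 6)
  after r': (1 6 2 4 5 7)
  after f': (1 3 5 6 7)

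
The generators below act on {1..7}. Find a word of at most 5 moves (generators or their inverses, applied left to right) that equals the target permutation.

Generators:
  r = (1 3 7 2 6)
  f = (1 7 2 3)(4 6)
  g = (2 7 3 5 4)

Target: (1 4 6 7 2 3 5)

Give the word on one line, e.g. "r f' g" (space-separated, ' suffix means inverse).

  after g: (2 7 3 5 4)
  after r': (1 6 2 3 5 4 7)
  after f: (1 4 2)(3 5 6)
  after r: (1 4 6 7 2 3 5)

g r' f r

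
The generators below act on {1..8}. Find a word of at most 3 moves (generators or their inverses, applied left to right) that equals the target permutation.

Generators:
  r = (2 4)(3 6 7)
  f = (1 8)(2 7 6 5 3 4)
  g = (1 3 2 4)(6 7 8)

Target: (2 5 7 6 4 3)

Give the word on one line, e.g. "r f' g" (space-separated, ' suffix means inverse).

r f' f'

  after r: (2 4)(3 6 7)
  after f': (1 8)(2 3 7 5 6)
  after f': (2 5 7 6 4 3)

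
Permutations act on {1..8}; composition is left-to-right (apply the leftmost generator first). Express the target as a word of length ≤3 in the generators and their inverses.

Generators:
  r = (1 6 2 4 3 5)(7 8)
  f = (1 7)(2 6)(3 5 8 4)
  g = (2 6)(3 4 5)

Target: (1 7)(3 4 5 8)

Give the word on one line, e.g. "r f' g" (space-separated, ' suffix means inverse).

  after f: (1 7)(2 6)(3 5 8 4)
  after g': (1 7)(3 4 5 8)

f g'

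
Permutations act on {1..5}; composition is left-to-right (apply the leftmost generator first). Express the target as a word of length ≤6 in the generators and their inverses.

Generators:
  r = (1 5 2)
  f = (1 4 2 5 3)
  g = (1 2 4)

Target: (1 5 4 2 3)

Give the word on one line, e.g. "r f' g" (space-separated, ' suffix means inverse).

r f g f' g

  after r: (1 5 2)
  after f: (1 3)(2 4)
  after g: (1 3 2)
  after f': (1 5 2 3 4)
  after g: (1 5 4 2 3)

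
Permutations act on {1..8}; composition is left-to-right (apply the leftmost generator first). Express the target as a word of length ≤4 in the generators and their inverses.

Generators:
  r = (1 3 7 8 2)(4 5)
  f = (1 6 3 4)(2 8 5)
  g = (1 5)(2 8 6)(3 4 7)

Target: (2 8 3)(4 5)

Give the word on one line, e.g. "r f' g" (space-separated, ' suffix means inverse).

g r f

  after g: (1 5)(2 8 6)(3 4 7)
  after r: (1 4 8 6)(3 5)
  after f: (2 8 3)(4 5)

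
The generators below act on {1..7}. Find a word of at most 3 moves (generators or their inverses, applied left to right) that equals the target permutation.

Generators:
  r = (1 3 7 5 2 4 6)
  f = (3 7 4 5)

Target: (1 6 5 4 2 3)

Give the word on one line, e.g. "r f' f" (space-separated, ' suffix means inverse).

  after r': (1 6 4 2 5 7 3)
  after f: (1 6 5 4 2 3)

r' f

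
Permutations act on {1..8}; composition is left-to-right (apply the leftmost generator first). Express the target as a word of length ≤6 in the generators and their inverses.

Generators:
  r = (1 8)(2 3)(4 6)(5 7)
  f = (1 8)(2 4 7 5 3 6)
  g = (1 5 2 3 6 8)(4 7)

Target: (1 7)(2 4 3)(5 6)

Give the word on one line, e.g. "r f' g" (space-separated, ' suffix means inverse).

  after f': (1 8)(2 6 3 5 7 4)
  after r: (2 4 3 7 6)
  after g: (1 5 2 7 8)(3 4 6)
  after f': (1 7)(2 4 3)(5 6)

f' r g f'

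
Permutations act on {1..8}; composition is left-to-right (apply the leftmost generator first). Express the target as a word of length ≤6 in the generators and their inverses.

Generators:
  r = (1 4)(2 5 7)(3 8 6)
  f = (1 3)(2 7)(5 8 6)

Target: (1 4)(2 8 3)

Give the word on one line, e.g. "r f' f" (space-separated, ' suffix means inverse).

  after r': (1 4)(2 7 5)(3 6 8)
  after r': (2 5 7)(3 8 6)
  after f: (1 3 6)(2 8 5)
  after f: (2 6 3 5 7)
  after r': (1 4)(2 8 3)

r' r' f f r'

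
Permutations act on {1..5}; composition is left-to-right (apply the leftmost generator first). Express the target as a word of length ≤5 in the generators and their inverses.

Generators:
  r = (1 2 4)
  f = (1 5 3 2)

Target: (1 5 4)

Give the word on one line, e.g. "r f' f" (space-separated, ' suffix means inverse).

  after f': (1 2 3 5)
  after r: (1 4)(2 3 5)
  after r: (2 3 5 4)
  after f: (1 5 4)

f' r r f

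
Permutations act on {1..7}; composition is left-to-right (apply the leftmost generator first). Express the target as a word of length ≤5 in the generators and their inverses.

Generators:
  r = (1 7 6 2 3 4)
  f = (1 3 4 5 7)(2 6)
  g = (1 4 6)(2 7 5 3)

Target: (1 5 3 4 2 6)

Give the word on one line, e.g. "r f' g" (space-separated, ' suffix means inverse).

g r' g'

  after g: (1 4 6)(2 7 5 3)
  after r': (1 3 6 4 7 5 2)
  after g': (1 5 3 4 2 6)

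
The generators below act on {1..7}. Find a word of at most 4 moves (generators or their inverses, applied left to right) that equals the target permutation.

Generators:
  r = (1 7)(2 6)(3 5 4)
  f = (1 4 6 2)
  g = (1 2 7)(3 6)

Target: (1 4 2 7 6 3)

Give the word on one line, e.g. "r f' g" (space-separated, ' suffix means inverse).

  after g: (1 2 7)(3 6)
  after f': (1 6 3 4)(2 7)
  after f': (1 4 2 7 6 3)

g f' f'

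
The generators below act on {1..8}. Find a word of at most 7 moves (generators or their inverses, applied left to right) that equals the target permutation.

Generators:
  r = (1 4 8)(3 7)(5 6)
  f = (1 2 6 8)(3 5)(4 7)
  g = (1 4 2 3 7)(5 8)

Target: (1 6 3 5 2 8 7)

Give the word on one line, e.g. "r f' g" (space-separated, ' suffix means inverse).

  after f': (1 8 6 2)(3 5)(4 7)
  after f': (1 6)(2 8)
  after r': (1 5 6 8 2 4)(3 7)
  after g': (1 8 4 7 2)(5 6)
  after f': (1 6 3 5 2 8 7)

f' f' r' g' f'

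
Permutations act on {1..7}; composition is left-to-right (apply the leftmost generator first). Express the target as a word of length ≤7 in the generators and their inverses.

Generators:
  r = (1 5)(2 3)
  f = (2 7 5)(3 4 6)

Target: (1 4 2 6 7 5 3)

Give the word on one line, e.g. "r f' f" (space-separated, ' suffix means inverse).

r' f r f r'

  after r': (1 5)(2 3)
  after f: (1 2 4 6 3 7 5)
  after r: (1 3 7)(2 4 6)
  after f: (1 4 3 5 2 6 7)
  after r': (1 4 2 6 7 5 3)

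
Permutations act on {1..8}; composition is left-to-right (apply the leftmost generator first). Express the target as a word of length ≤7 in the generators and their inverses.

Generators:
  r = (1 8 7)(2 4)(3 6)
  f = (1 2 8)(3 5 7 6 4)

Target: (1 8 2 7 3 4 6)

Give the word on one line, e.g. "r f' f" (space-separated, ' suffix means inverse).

r' f f r' f

  after r': (1 7 8)(2 4)(3 6)
  after f: (1 6 5 7)(2 3 4 8)
  after f: (1 4)(2 5 6 7)
  after r': (1 2 5 3 6 8)(4 7)
  after f: (1 8 2 7 3 4 6)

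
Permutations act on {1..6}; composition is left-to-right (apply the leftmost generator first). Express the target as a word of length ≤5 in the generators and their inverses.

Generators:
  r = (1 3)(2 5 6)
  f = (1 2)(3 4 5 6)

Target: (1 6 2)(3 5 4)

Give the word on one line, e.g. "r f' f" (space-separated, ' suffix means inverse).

  after f': (1 2)(3 6 5 4)
  after r: (1 5 4)(2 3)
  after r: (1 6 2)(3 5 4)

f' r r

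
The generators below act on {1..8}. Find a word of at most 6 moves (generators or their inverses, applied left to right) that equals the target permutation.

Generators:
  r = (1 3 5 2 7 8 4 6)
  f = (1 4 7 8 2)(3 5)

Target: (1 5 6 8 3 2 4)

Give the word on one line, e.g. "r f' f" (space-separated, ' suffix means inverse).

  after f': (1 2 8 7 4)(3 5)
  after r': (1 5)(2 7 8)(4 6)
  after f: (1 3 5 4 6 7 2 8)
  after r: (1 5 6 8 3 2 4)

f' r' f r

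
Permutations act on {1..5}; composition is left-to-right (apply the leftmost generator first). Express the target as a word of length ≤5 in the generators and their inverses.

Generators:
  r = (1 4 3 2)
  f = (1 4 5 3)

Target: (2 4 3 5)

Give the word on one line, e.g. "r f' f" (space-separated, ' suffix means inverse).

  after f': (1 3 5 4)
  after f': (1 5)(3 4)
  after r: (1 5 4 2)
  after f': (1 4 2 3 5)
  after r': (2 4 3 5)

f' f' r f' r'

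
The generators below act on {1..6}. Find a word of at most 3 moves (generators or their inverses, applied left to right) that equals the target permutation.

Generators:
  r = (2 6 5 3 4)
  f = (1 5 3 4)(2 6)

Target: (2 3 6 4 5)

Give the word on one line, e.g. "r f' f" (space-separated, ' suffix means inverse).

r' r'

  after r': (2 4 3 5 6)
  after r': (2 3 6 4 5)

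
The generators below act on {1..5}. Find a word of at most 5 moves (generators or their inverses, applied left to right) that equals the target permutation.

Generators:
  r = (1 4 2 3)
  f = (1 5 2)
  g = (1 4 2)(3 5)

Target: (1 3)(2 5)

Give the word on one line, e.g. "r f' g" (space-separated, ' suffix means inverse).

f r g' f' f'

  after f: (1 5 2)
  after r: (1 5 3)(2 4)
  after g': (1 3 2)
  after f': (1 3 5)
  after f': (1 3)(2 5)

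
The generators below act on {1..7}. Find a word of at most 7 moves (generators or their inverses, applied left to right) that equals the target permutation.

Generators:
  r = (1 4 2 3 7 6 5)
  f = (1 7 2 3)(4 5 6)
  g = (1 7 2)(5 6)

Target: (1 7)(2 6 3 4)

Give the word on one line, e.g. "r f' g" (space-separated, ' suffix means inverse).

f' f' r f g

  after f': (1 3 2 7)(4 6 5)
  after f': (1 2)(3 7)(4 5 6)
  after r: (1 3 6 2 4)
  after f: (2 5 6 3 4 7)
  after g: (1 7)(2 6 3 4)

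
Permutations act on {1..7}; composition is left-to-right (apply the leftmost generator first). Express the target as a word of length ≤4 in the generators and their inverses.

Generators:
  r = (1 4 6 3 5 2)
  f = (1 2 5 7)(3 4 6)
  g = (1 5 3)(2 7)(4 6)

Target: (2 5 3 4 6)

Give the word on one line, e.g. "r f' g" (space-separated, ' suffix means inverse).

  after f': (1 7 5 2)(3 6 4)
  after f': (1 5)(2 7)(3 4 6)
  after r: (1 2 7)(3 6 5 4)
  after f': (2 5 3 4 6)

f' f' r f'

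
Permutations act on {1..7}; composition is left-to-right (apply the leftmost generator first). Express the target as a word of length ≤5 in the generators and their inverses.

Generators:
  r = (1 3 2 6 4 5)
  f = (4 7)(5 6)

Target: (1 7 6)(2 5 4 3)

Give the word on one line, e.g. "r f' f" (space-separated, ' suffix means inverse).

r' r' f' r'

  after r': (1 5 4 6 2 3)
  after r': (1 4 2)(3 5 6)
  after f': (1 7 4 2)(3 6)
  after r': (1 7 6)(2 5 4 3)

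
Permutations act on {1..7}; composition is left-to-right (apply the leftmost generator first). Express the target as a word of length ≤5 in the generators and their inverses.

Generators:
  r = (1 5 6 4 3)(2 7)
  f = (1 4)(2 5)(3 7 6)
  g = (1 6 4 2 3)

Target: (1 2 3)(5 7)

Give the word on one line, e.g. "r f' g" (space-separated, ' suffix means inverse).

g' f r'

  after g': (1 3 2 4 6)
  after f: (1 7 6 4 3 5 2)
  after r': (1 2 3)(5 7)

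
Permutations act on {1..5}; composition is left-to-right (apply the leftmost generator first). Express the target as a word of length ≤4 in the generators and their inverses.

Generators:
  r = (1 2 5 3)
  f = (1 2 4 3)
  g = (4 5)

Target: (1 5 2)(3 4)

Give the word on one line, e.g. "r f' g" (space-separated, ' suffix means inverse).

  after r: (1 2 5 3)
  after r: (1 5)(2 3)
  after f: (1 5 2)(3 4)

r r f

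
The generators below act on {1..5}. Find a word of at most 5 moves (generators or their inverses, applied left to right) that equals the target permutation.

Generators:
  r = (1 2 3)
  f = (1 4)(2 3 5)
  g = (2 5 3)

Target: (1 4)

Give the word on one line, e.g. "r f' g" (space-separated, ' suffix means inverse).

g g f g'

  after g: (2 5 3)
  after g: (2 3 5)
  after f: (1 4)(2 5 3)
  after g': (1 4)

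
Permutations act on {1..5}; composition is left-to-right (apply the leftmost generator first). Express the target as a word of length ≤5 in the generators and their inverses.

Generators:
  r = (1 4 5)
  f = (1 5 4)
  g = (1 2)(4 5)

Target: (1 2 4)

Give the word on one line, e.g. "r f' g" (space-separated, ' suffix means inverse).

r r g r' g'

  after r: (1 4 5)
  after r: (1 5 4)
  after g: (1 4 2)
  after r': (2 5 4)
  after g': (1 2 4)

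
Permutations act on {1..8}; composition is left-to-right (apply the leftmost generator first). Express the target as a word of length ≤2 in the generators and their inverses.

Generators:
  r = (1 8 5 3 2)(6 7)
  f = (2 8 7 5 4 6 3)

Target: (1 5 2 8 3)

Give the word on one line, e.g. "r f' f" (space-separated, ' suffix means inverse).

r r

  after r: (1 8 5 3 2)(6 7)
  after r: (1 5 2 8 3)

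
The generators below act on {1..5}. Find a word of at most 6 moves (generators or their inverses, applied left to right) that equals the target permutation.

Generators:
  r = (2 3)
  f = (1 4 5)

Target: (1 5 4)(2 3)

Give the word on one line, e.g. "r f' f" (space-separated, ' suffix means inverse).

  after f: (1 4 5)
  after r': (1 4 5)(2 3)
  after f': (2 3)
  after f': (1 5 4)(2 3)

f r' f' f'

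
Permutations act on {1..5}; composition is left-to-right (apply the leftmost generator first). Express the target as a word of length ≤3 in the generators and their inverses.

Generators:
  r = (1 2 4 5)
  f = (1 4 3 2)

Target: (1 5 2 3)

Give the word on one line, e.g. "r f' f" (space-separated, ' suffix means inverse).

f' r r

  after f': (1 2 3 4)
  after r: (1 4 2 3 5)
  after r: (1 5 2 3)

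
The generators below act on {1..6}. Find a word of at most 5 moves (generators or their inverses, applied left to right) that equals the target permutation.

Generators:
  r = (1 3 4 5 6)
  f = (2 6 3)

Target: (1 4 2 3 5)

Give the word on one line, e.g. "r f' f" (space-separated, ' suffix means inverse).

  after r: (1 3 4 5 6)
  after r: (1 4 6 3 5)
  after f: (1 4 3 5)(2 6)
  after f: (1 4 2 3 5)

r r f f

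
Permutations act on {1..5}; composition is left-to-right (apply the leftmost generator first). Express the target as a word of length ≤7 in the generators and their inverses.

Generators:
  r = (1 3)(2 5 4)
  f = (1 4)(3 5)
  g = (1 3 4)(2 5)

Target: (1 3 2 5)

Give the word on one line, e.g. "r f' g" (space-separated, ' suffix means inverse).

  after f': (1 4)(3 5)
  after g: (2 5 4 3)
  after f: (1 4 5)(2 3)
  after g: (2 4)(3 5)
  after r': (1 3 2 5)

f' g f g r'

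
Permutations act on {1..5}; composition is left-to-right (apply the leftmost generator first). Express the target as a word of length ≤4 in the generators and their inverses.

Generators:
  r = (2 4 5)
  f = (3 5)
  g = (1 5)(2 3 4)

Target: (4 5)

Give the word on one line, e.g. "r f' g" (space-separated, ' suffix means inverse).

g g r' f'

  after g: (1 5)(2 3 4)
  after g: (2 4 3)
  after r': (3 5 4)
  after f': (4 5)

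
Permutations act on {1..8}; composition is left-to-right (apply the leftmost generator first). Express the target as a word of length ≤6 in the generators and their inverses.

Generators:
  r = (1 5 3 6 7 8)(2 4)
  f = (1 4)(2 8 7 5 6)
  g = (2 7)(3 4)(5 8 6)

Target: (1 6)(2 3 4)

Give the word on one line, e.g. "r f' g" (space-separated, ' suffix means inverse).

f' r r g' r

  after f': (1 4)(2 6 5 7 8)
  after r: (1 2 7)(3 6)(4 5 8)
  after r: (1 4 3 7 5)(2 8)
  after g': (1 3 2 5)(6 8 7)
  after r: (1 6)(2 3 4)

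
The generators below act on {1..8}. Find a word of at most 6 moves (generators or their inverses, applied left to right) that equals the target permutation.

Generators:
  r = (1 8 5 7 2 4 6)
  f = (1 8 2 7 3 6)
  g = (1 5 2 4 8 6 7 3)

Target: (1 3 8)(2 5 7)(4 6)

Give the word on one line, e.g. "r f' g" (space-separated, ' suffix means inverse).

f g r g' r'

  after f: (1 8 2 7 3 6)
  after g: (1 6 5 2 3 7)(4 8)
  after r: (2 3)(4 5)(6 7 8)
  after g': (1 3 5 2 7 4)
  after r': (1 3 8)(2 5 7)(4 6)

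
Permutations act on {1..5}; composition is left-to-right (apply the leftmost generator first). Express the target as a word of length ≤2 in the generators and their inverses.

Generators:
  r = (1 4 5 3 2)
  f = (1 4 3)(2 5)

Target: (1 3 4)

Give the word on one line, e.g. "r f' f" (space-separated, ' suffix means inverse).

  after f: (1 4 3)(2 5)
  after f: (1 3 4)

f f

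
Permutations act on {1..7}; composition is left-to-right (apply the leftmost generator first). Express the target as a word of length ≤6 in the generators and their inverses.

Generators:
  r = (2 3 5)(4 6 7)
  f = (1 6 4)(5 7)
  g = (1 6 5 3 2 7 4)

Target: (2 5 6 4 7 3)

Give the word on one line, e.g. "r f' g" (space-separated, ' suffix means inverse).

f f f r'

  after f: (1 6 4)(5 7)
  after f: (1 4 6)
  after f: (5 7)
  after r': (2 5 6 4 7 3)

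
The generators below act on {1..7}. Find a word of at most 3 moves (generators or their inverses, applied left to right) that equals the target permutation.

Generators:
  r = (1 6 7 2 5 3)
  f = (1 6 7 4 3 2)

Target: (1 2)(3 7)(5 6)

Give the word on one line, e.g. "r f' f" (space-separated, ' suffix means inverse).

r' r' r'

  after r': (1 3 5 2 7 6)
  after r': (1 5 7)(2 6 3)
  after r': (1 2)(3 7)(5 6)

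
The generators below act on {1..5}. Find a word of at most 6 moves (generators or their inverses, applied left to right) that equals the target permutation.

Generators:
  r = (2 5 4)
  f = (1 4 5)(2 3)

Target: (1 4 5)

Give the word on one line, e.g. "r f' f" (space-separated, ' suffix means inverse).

  after r: (2 5 4)
  after f: (1 4 3 2)
  after f: (1 5)(2 4)
  after r: (1 4 5)

r f f r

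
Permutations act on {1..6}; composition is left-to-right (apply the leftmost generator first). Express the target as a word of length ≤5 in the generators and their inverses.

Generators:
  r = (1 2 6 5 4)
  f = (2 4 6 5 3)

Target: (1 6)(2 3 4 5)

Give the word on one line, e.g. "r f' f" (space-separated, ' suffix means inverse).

  after r': (1 4 5 6 2)
  after f: (1 6 4 3 2)
  after r: (1 5 4 3 6)
  after f': (1 6)(2 3 4 5)

r' f r f'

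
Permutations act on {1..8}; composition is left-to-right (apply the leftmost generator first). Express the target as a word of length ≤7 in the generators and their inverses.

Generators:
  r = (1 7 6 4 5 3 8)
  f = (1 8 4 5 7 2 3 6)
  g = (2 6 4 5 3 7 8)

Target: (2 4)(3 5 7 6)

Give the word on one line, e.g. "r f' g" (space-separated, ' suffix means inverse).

  after f': (1 6 3 2 7 5 4 8)
  after r: (1 4)(2 6 8 7 3)
  after r: (1 5 3 2 4 7 8 6)
  after f: (1 7 4 2 5 6 8)
  after r': (2 4)(3 5 7 6)

f' r r f r'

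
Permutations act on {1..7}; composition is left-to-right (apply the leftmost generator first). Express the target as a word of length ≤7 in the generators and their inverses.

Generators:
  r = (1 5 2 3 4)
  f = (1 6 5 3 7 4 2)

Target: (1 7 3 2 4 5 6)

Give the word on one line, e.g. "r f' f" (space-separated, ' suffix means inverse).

r f r f' r

  after r: (1 5 2 3 4)
  after f: (1 3 2 7 4 6 5)
  after r: (1 4 6 2 7)
  after f': (1 7 2 3 5 6 4)
  after r: (1 7 3 2 4 5 6)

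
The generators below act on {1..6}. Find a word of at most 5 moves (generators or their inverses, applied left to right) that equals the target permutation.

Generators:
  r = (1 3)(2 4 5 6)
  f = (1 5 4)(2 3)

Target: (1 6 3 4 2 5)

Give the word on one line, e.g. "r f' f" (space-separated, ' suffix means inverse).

  after f': (1 4 5)(2 3)
  after f': (1 5 4)
  after r: (1 6 2 4 3)
  after f': (1 6 3 4 2 5)

f' f' r f'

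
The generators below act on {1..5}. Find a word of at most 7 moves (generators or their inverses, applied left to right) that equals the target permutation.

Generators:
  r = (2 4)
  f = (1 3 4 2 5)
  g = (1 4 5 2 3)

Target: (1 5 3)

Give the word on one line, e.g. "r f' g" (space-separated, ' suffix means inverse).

r g' r' f' f'

  after r: (2 4)
  after g': (1 3 2)(4 5)
  after r': (1 3 4 5 2)
  after f': (2 5 4)
  after f': (1 5 3)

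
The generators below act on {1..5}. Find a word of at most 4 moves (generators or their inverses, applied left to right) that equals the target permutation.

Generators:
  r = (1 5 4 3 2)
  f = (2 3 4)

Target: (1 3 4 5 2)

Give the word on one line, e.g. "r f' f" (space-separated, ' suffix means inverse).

  after r': (1 2 3 4 5)
  after r': (1 3 5 2 4)
  after f: (1 4)(3 5)
  after r: (1 3 4 5 2)

r' r' f r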